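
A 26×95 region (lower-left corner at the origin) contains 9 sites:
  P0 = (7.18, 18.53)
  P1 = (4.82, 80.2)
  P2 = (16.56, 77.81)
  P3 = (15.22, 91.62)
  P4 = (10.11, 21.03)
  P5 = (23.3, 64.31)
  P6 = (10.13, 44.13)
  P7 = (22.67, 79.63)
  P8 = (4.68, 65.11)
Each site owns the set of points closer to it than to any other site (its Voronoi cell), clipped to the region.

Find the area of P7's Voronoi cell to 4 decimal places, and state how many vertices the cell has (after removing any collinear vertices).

1. box [0,26]×[0,95]: [(0, 0) (26, 0) (26, 95) (0, 95)]
2. ⊥bis P7·P0 via (14.925,49.08): [(0, 52.8638) (26, 46.2723) (26, 95) (0, 95)]  |A|=1181.2314
3. ⊥bis P7·P1 via (13.745,79.915): [(12.7777, 49.6244) (26, 46.2723) (26, 95) (14.2267, 95)]  |A|=589.2557
4. ⊥bis P7·P2 via (19.615,78.72): [(26, 57.2846) (26, 95) (14.7656, 95)]  |A|=211.854
5. ⊥bis P7·P3 via (18.945,85.625): [(17.7748, 84.8979) (26, 57.2846) (26, 90.0086)]  |A|=134.581
6. ⊥bis P7·P4 via (16.39,50.33): [(17.7748, 84.8979) (26, 57.2846) (26, 90.0086)]  |A|=134.581
7. ⊥bis P7·P5 via (22.985,71.97): [(17.7748, 84.8979) (21.6421, 71.9148) (26, 72.094) (26, 90.0086)]  |A|=102.3121
8. ⊥bis P7·P6 via (16.4,61.88): [(17.7748, 84.8979) (21.6421, 71.9148) (26, 72.094) (26, 90.0086)]  |A|=102.3121
9. ⊥bis P7·P8 via (13.675,72.37): [(17.7748, 84.8979) (21.6421, 71.9148) (26, 72.094) (26, 90.0086)]  |A|=102.3121
10. canonical 4-gon: [(17.7748, 84.8979) (21.6421, 71.9148) (26, 72.094) (26, 90.0086)]
11. shoelace: 102.3121

Area of P7's cell: 102.3121 (4 vertices)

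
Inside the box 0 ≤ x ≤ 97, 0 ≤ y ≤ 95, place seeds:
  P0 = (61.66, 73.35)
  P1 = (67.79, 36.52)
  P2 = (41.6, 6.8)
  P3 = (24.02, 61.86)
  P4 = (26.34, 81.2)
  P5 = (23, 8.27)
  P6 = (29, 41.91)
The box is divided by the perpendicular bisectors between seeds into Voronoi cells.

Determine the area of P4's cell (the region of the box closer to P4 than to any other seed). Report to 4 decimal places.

1. box [0,97]×[0,95]: [(0, 0) (97, 0) (97, 95) (0, 95)]
2. ⊥bis P4·P0 via (44,77.275): [(0, 0) (26.8253, 0) (47.9394, 95) (0, 95)]  |A|=3551.3277
3. ⊥bis P4·P1 via (47.065,58.86): [(0, 15.1974) (38.048, 50.4949) (47.9394, 95) (0, 95)]  |A|=2584.9407
4. ⊥bis P4·P2 via (33.97,44): [(0, 37.0325) (30.2174, 43.2303) (38.048, 50.4949) (47.9394, 95) (0, 95)]  |A|=2255.0414
5. ⊥bis P4·P3 via (25.18,71.53): [(0, 74.5506) (42.2676, 69.4802) (47.9394, 95) (0, 95)]  |A|=1043.8768
6. ⊥bis P4·P5 via (24.67,44.735): [(0, 74.5506) (42.2676, 69.4802) (47.9394, 95) (0, 95)]  |A|=1043.8768
7. ⊥bis P4·P6 via (27.67,61.555): [(0, 74.5506) (42.2676, 69.4802) (47.9394, 95) (0, 95)]  |A|=1043.8768
8. canonical 4-gon: [(0, 74.5506) (42.2676, 69.4802) (47.9394, 95) (0, 95)]
9. shoelace: 1043.8768

Area of P4's cell: 1043.8768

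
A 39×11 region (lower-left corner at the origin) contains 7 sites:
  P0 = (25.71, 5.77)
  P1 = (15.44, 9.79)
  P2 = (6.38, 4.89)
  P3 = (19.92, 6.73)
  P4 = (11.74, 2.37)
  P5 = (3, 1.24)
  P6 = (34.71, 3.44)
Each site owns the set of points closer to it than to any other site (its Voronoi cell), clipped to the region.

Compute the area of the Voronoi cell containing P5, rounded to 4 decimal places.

Area of P5's cell: 29.5490

1. box [0,39]×[0,11]: [(0, 0) (39, 0) (39, 11) (0, 11)]
2. ⊥bis P5·P0 via (14.355,3.505): [(0, 0) (15.0541, 0) (12.86, 11) (0, 11)]  |A|=153.5276
3. ⊥bis P5·P1 via (9.22,5.515): [(0, 0) (13.0105, 0) (5.4502, 11) (0, 11)]  |A|=101.5334
4. ⊥bis P5·P2 via (4.69,3.065): [(0, 7.4081) (0, 0) (7.9998, 0)]  |A|=29.6317
5. ⊥bis P5·P3 via (11.46,3.985): [(0, 7.4081) (0, 0) (7.9998, 0)]  |A|=29.6317
6. ⊥bis P5·P4 via (7.37,1.805): [(7.5494, 0.4171) (0, 7.4081) (0, 0) (7.6034, 0)]  |A|=29.549
7. ⊥bis P5·P6 via (18.855,2.34): [(7.5494, 0.4171) (0, 7.4081) (0, 0) (7.6034, 0)]  |A|=29.549
8. canonical 4-gon: [(7.5494, 0.4171) (0, 7.4081) (0, 0) (7.6034, 0)]
9. shoelace: 29.549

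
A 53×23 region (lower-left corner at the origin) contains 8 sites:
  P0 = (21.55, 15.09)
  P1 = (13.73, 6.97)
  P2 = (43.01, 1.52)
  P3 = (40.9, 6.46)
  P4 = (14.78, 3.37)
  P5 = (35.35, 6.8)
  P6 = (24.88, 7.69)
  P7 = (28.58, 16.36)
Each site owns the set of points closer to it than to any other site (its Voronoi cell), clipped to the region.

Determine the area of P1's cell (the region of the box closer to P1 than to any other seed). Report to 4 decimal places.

Area of P1's cell: 274.3330

1. box [0,53]×[0,23]: [(0, 0) (53, 0) (53, 23) (0, 23)]
2. ⊥bis P1·P0 via (17.64,11.03): [(0, 0) (29.0931, 0) (5.2108, 23) (0, 23)]  |A|=394.4953
3. ⊥bis P1·P2 via (28.37,4.245): [(0, 0) (27.5799, 0) (27.8099, 1.2358) (5.2108, 23) (0, 23)]  |A|=393.5602
4. ⊥bis P1·P3 via (27.315,6.715): [(0, 0) (27.189, 0) (27.2228, 1.8013) (5.2108, 23) (0, 23)]  |A|=392.7803
5. ⊥bis P1·P4 via (14.255,5.17): [(0, 1.0123) (21.5235, 7.29) (5.2108, 23) (0, 23)]  |A|=277.5571
6. ⊥bis P1·P5 via (24.54,6.885): [(0, 1.0123) (21.5235, 7.29) (5.2108, 23) (0, 23)]  |A|=277.5571
7. ⊥bis P1·P6 via (19.305,7.33): [(0, 1.0123) (19.3485, 6.6556) (19.1606, 9.5655) (5.2108, 23) (0, 23)]  |A|=274.333
8. ⊥bis P1·P7 via (21.155,11.665): [(0, 1.0123) (19.3485, 6.6556) (19.1606, 9.5655) (5.2108, 23) (0, 23)]  |A|=274.333
9. canonical 5-gon: [(0, 1.0123) (19.3485, 6.6556) (19.1606, 9.5655) (5.2108, 23) (0, 23)]
10. shoelace: 274.333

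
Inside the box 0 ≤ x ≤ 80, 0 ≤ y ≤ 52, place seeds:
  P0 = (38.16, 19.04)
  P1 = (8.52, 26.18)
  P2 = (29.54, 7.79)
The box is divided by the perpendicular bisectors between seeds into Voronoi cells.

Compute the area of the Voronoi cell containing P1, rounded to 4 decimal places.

Area of P1's cell: 1107.6172

1. box [0,80]×[0,52]: [(0, 0) (80, 0) (80, 52) (0, 52)]
2. ⊥bis P1·P0 via (23.34,22.61): [(0, 0) (17.8935, 0) (30.4198, 52) (0, 52)]  |A|=1256.1442
3. ⊥bis P1·P2 via (19.03,16.985): [(0, 0) (4.1701, 0) (23.1078, 21.6459) (30.4198, 52) (0, 52)]  |A|=1107.6172
4. canonical 5-gon: [(0, 0) (4.1701, 0) (23.1078, 21.6459) (30.4198, 52) (0, 52)]
5. shoelace: 1107.6172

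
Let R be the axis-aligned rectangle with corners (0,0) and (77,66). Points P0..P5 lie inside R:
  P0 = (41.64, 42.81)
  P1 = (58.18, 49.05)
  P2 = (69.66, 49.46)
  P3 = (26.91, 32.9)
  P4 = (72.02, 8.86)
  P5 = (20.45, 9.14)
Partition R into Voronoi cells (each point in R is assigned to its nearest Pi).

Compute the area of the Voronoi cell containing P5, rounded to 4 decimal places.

Area of P5's cell: 978.8047

1. box [0,77]×[0,66]: [(0, 0) (77, 0) (77, 66) (0, 66)]
2. ⊥bis P5·P0 via (31.045,25.975): [(0, 45.513) (0, 0) (72.3182, 0)]  |A|=1645.7072
3. ⊥bis P5·P1 via (39.315,29.095): [(65.6561, 4.1927) (0, 45.513) (0, 0) (70.0911, 0)]  |A|=1641.0385
4. ⊥bis P5·P2 via (45.055,29.3): [(65.5951, 4.2311) (0, 45.513) (0, 0) (69.0618, 0)]  |A|=1638.8182
5. ⊥bis P5·P3 via (23.68,21.02): [(65.5951, 4.2311) (50.5086, 13.7257) (0, 27.4582) (0, 0) (69.0618, 0)]  |A|=1182.8584
6. ⊥bis P5·P4 via (46.235,9): [(46.2669, 14.8789) (0, 27.4582) (0, 0) (46.1861, 0)]  |A|=978.8047
7. canonical 4-gon: [(46.2669, 14.8789) (0, 27.4582) (0, 0) (46.1861, 0)]
8. shoelace: 978.8047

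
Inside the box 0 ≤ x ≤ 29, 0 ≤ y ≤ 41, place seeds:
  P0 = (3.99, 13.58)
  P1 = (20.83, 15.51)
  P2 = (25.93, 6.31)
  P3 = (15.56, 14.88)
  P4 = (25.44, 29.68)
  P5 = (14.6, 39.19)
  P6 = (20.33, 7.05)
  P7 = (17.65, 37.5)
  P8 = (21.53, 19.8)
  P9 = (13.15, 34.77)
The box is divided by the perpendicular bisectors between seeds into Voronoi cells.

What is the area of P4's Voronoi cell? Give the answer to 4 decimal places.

Area of P4's cell: 119.3639

1. box [0,29]×[0,41]: [(0, 0) (29, 0) (29, 41) (0, 41)]
2. ⊥bis P4·P0 via (14.715,21.63): [(29, 2.5981) (29, 41) (0.1762, 41)]  |A|=553.4438
3. ⊥bis P4·P1 via (23.135,22.595): [(11.0363, 26.5311) (29, 20.6869) (29, 41) (0.1762, 41)]  |A|=390.973
4. ⊥bis P4·P2 via (25.685,17.995): [(11.0363, 26.5311) (29, 20.6869) (29, 41) (0.1762, 41)]  |A|=390.973
5. ⊥bis P4·P3 via (20.5,22.28): [(7.9275, 30.673) (17.0747, 24.5666) (29, 20.6869) (29, 41) (0.1762, 41)]  |A|=381.5215
6. ⊥bis P4·P5 via (20.02,34.435): [(13.4722, 26.9715) (17.0747, 24.5666) (29, 20.6869) (29, 41) (25.7795, 41)]  |A|=187.6489
7. ⊥bis P4·P6 via (22.885,18.365): [(13.4722, 26.9715) (17.0747, 24.5666) (29, 20.6869) (29, 41) (25.7795, 41)]  |A|=187.6489
8. ⊥bis P4·P7 via (21.545,33.59): [(14.3277, 26.4004) (17.0747, 24.5666) (29, 20.6869) (29, 41) (28.9835, 41)]  |A|=154.7453
9. ⊥bis P4·P8 via (23.485,24.74): [(15.7384, 27.8057) (29, 22.5574) (29, 41) (28.9835, 41)]  |A|=122.3973
10. ⊥bis P4·P9 via (19.295,32.225): [(18.6771, 30.7331) (17.2216, 27.2187) (29, 22.5574) (29, 41) (28.9835, 41)]  |A|=119.3639
11. canonical 5-gon: [(18.6771, 30.7331) (17.2216, 27.2187) (29, 22.5574) (29, 41) (28.9835, 41)]
12. shoelace: 119.3639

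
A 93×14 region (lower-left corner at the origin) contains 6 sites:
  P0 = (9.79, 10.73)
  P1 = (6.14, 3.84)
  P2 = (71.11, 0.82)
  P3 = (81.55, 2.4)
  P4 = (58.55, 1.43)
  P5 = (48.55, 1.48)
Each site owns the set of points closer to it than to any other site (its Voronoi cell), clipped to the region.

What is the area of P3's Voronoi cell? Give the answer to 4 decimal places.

1. box [0,93]×[0,14]: [(0, 0) (93, 0) (93, 14) (0, 14)]
2. ⊥bis P3·P0 via (45.67,6.565): [(44.9079, 0) (93, 0) (93, 14) (46.5331, 14)]  |A|=661.9131
3. ⊥bis P3·P1 via (43.845,3.12): [(44.9079, 0) (93, 0) (93, 14) (46.5331, 14)]  |A|=661.9131
4. ⊥bis P3·P2 via (76.33,1.61): [(76.5737, 0) (93, 0) (93, 14) (74.4549, 14)]  |A|=244.8002
5. ⊥bis P3·P4 via (70.05,1.915): [(76.5737, 0) (93, 0) (93, 14) (74.4549, 14)]  |A|=244.8002
6. ⊥bis P3·P5 via (65.05,1.94): [(76.5737, 0) (93, 0) (93, 14) (74.4549, 14)]  |A|=244.8002
7. canonical 4-gon: [(76.5737, 0) (93, 0) (93, 14) (74.4549, 14)]
8. shoelace: 244.8002

Area of P3's cell: 244.8002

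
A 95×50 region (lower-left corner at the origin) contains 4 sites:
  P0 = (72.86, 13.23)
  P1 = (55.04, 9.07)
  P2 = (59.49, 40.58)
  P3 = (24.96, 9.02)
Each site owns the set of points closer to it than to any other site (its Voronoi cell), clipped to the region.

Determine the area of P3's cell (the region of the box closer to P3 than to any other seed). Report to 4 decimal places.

1. box [0,95]×[0,50]: [(0, 0) (95, 0) (95, 50) (0, 50)]
2. ⊥bis P3·P0 via (48.91,11.125): [(0, 0) (49.8878, 0) (45.4932, 50) (0, 50)]  |A|=2384.5253
3. ⊥bis P3·P1 via (40,9.045): [(0, 0) (40.015, 0) (39.9319, 50) (0, 50)]  |A|=1998.674
4. ⊥bis P3·P2 via (42.225,24.8): [(0, 0) (40.015, 0) (39.9697, 27.2675) (19.1925, 50) (0, 50)]  |A|=1762.9448
5. canonical 5-gon: [(0, 0) (40.015, 0) (39.9697, 27.2675) (19.1925, 50) (0, 50)]
6. shoelace: 1762.9448

Area of P3's cell: 1762.9448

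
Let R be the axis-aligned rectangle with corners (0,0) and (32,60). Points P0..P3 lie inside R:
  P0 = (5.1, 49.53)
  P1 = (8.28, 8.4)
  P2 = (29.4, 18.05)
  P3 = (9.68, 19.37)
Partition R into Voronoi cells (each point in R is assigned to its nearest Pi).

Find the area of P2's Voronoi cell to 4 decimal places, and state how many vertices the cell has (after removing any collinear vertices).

1. box [0,32]×[0,60]: [(0, 0) (32, 0) (32, 60) (0, 60)]
2. ⊥bis P2·P0 via (17.25,33.79): [(0, 20.4744) (0, 0) (32, 0) (32, 45.1758)]  |A|=1050.4033
3. ⊥bis P2·P1 via (18.84,13.225): [(11.479, 29.3353) (24.8827, 0) (32, 0) (32, 45.1758)]  |A|=567.9204
4. ⊥bis P2·P3 via (19.54,18.71): [(20.7292, 36.4756) (19.1303, 12.5896) (24.8827, 0) (32, 0) (32, 45.1758)]  |A|=463.1537
5. canonical 5-gon: [(20.7292, 36.4756) (19.1303, 12.5896) (24.8827, 0) (32, 0) (32, 45.1758)]
6. shoelace: 463.1537

Area of P2's cell: 463.1537 (5 vertices)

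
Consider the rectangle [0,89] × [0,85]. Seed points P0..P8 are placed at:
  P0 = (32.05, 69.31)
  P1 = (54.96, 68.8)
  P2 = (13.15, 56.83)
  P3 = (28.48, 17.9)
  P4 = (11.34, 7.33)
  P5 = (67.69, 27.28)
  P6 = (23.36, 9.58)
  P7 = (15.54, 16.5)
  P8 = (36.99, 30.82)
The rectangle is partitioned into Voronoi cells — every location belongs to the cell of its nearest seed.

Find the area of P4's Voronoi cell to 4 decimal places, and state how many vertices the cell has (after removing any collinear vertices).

1. box [0,89]×[0,85]: [(0, 0) (89, 0) (89, 85) (0, 85)]
2. ⊥bis P4·P0 via (21.695,38.32): [(0, 45.5692) (0, 0) (89, 0) (89, 15.8307)]  |A|=2732.2943
3. ⊥bis P4·P1 via (33.15,38.065): [(42.6648, 31.3131) (0, 45.5692) (0, 0) (86.7918, 0)]  |A|=2330.9624
4. ⊥bis P4·P2 via (12.245,32.08): [(43.1781, 30.9489) (0, 32.5277) (0, 0) (86.7918, 0)]  |A|=2045.2992
5. ⊥bis P4·P3 via (19.91,12.615): [(7.8061, 32.2423) (0, 32.5277) (0, 0) (27.6895, 0)]  |A|=573.3442
6. ⊥bis P4·P5 via (39.515,17.305): [(7.8061, 32.2423) (0, 32.5277) (0, 0) (27.6895, 0)]  |A|=573.3442
7. ⊥bis P4·P6 via (17.35,8.455): [(15.1162, 20.3885) (7.8061, 32.2423) (0, 32.5277) (0, 0) (18.9327, 0)]  |A|=484.075
8. ⊥bis P4·P7 via (13.44,11.915): [(17.0083, 10.2807) (0, 18.0707) (0, 0) (18.9327, 0)]  |A|=250.9962
9. ⊥bis P4·P8 via (24.165,19.075): [(17.0083, 10.2807) (0, 18.0707) (0, 0) (18.9327, 0)]  |A|=250.9962
10. canonical 4-gon: [(17.0083, 10.2807) (0, 18.0707) (0, 0) (18.9327, 0)]
11. shoelace: 250.9962

Area of P4's cell: 250.9962 (4 vertices)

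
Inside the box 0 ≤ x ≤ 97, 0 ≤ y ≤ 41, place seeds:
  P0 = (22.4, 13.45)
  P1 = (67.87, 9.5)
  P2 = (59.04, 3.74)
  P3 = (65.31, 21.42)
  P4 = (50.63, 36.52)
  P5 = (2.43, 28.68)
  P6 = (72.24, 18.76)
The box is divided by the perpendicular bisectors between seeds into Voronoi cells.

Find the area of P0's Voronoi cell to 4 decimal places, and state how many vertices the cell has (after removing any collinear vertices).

1. box [0,97]×[0,41]: [(0, 0) (97, 0) (97, 41) (0, 41)]
2. ⊥bis P0·P1 via (45.135,11.475): [(0, 0) (44.1382, 0) (47.6999, 41) (0, 41)]  |A|=1882.6792
3. ⊥bis P0·P2 via (40.72,8.595): [(0, 0) (38.4422, 0) (46.9158, 31.9744) (47.6999, 41) (0, 41)]  |A|=1791.6173
4. ⊥bis P0·P3 via (43.855,17.435): [(0, 0) (38.4422, 0) (43.5285, 19.1928) (39.4781, 41) (0, 41)]  |A|=1691.695
5. ⊥bis P0·P4 via (36.515,24.985): [(0, 0) (38.4422, 0) (42.9702, 17.086) (23.4273, 41) (0, 41)]  |A|=1489.4211
6. ⊥bis P0·P5 via (12.415,21.065): [(0, 4.7861) (0, 0) (38.4422, 0) (42.9702, 17.086) (25.5952, 38.3472)]  |A|=994.8968
7. ⊥bis P0·P6 via (47.32,16.105): [(0, 4.7861) (0, 0) (38.4422, 0) (42.9702, 17.086) (25.5952, 38.3472)]  |A|=994.8968
8. canonical 5-gon: [(0, 4.7861) (0, 0) (38.4422, 0) (42.9702, 17.086) (25.5952, 38.3472)]
9. shoelace: 994.8968

Area of P0's cell: 994.8968 (5 vertices)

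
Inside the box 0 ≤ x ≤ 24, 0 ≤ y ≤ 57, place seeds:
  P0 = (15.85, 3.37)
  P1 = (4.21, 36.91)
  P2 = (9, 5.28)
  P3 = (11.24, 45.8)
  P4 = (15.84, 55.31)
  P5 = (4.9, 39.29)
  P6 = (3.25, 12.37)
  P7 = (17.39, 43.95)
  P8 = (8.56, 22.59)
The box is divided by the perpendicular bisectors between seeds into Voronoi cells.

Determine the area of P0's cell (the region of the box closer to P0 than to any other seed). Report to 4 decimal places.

Area of P0's cell: 167.3212

1. box [0,24]×[0,57]: [(0, 0) (24, 0) (24, 57) (0, 57)]
2. ⊥bis P0·P1 via (10.03,20.14): [(0, 16.6591) (0, 0) (24, 0) (24, 24.9883)]  |A|=499.7684
3. ⊥bis P0·P2 via (12.425,4.325): [(17.5638, 22.7546) (11.2191, 0) (24, 0) (24, 24.9883)]  |A|=225.8278
4. ⊥bis P0·P3 via (13.545,24.585): [(17.5638, 22.7546) (11.2191, 0) (24, 0) (24, 24.9883)]  |A|=225.8278
5. ⊥bis P0·P4 via (15.845,29.34): [(17.5638, 22.7546) (11.2191, 0) (24, 0) (24, 24.9883)]  |A|=225.8278
6. ⊥bis P0·P5 via (10.375,21.33): [(17.5638, 22.7546) (11.2191, 0) (24, 0) (24, 24.9883)]  |A|=225.8278
7. ⊥bis P0·P6 via (9.55,7.87): [(21.0448, 23.9627) (15.8873, 16.7423) (11.2191, 0) (24, 0) (24, 24.9883)]  |A|=216.376
8. ⊥bis P0·P7 via (16.62,23.66): [(20.7175, 23.5045) (15.8873, 16.7423) (11.2191, 0) (24, 0) (24, 23.3799)]  |A|=213.2272
9. ⊥bis P0·P8 via (12.205,12.98): [(15.1497, 14.0969) (11.2191, 0) (24, 0) (24, 17.4538)]  |A|=167.3212
10. canonical 4-gon: [(15.1497, 14.0969) (11.2191, 0) (24, 0) (24, 17.4538)]
11. shoelace: 167.3212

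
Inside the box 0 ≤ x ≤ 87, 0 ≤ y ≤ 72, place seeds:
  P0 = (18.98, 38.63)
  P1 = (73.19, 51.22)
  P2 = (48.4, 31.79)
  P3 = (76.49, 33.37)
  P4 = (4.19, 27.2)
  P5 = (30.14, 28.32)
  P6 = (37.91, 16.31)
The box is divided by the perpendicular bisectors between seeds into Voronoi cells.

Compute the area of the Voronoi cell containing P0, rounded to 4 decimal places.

Area of P0's cell: 1365.8930

1. box [0,87]×[0,72]: [(0, 0) (87, 0) (87, 72) (0, 72)]
2. ⊥bis P0·P1 via (46.085,44.925): [(0, 0) (56.5186, 0) (39.797, 72) (0, 72)]  |A|=3467.3606
3. ⊥bis P0·P2 via (33.69,35.21): [(0, 0) (25.5039, 0) (41.0196, 66.7357) (39.797, 72) (0, 72)]  |A|=2432.4647
4. ⊥bis P0·P3 via (47.735,36): [(0, 0) (25.5039, 0) (41.0196, 66.7357) (39.797, 72) (0, 72)]  |A|=2432.4647
5. ⊥bis P0·P4 via (11.585,32.915): [(0, 47.9056) (28.1677, 11.4576) (41.0196, 66.7357) (39.797, 72) (0, 72)]  |A|=1611.6636
6. ⊥bis P0·P5 via (24.56,33.475): [(0, 47.9056) (17.2594, 25.5725) (36.2213, 46.0978) (41.0196, 66.7357) (39.797, 72) (0, 72)]  |A|=1365.893
7. ⊥bis P0·P6 via (28.445,27.47): [(0, 47.9056) (17.2594, 25.5725) (36.2213, 46.0978) (41.0196, 66.7357) (39.797, 72) (0, 72)]  |A|=1365.893
8. canonical 6-gon: [(0, 47.9056) (17.2594, 25.5725) (36.2213, 46.0978) (41.0196, 66.7357) (39.797, 72) (0, 72)]
9. shoelace: 1365.893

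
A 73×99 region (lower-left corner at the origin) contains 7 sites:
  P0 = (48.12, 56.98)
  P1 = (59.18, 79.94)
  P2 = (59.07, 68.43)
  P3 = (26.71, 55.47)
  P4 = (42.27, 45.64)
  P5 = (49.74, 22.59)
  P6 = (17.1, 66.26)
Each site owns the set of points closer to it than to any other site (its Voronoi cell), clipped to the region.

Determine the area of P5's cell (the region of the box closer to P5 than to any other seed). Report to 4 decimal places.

1. box [0,73]×[0,99]: [(0, 0) (73, 0) (73, 99) (0, 99)]
2. ⊥bis P5·P0 via (48.93,39.785): [(0, 37.4801) (0, 0) (73, 0) (73, 40.9189)]  |A|=2861.5608
3. ⊥bis P5·P1 via (54.46,51.265): [(0, 37.4801) (0, 0) (73, 0) (73, 40.9189)]  |A|=2861.5608
4. ⊥bis P5·P2 via (54.405,45.51): [(0, 37.4801) (0, 0) (73, 0) (73, 40.9189)]  |A|=2861.5608
5. ⊥bis P5·P3 via (38.225,39.03): [(38.6088, 39.2988) (0, 12.2562) (0, 0) (73, 0) (73, 40.9189)]  |A|=2374.6301
6. ⊥bis P5·P4 via (46.005,34.115): [(65.979, 40.5881) (18.4658, 25.1902) (0, 12.2562) (0, 0) (73, 0) (73, 40.9189)]  |A|=2194.5372
7. ⊥bis P5·P6 via (33.42,44.425): [(65.979, 40.5881) (18.4658, 25.1902) (0, 12.2562) (0, 0) (73, 0) (73, 40.9189)]  |A|=2194.5372
8. canonical 6-gon: [(65.979, 40.5881) (18.4658, 25.1902) (0, 12.2562) (0, 0) (73, 0) (73, 40.9189)]
9. shoelace: 2194.5372

Area of P5's cell: 2194.5372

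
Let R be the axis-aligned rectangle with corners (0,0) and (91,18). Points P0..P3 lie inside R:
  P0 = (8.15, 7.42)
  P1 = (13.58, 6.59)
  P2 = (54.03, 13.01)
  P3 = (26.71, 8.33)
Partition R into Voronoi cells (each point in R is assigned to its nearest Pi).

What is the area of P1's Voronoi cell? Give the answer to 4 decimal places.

1. box [0,91]×[0,18]: [(0, 0) (91, 0) (91, 18) (0, 18)]
2. ⊥bis P1·P0 via (10.865,7.005): [(9.7943, 0) (91, 0) (91, 18) (12.5456, 18)]  |A|=1436.941
3. ⊥bis P1·P2 via (33.805,9.8): [(9.7943, 0) (35.3604, 0) (32.5035, 18) (12.5456, 18)]  |A|=409.7165
4. ⊥bis P1·P3 via (20.145,7.46): [(9.7943, 0) (21.1336, 0) (18.7482, 18) (12.5456, 18)]  |A|=157.8775
5. canonical 4-gon: [(9.7943, 0) (21.1336, 0) (18.7482, 18) (12.5456, 18)]
6. shoelace: 157.8775

Area of P1's cell: 157.8775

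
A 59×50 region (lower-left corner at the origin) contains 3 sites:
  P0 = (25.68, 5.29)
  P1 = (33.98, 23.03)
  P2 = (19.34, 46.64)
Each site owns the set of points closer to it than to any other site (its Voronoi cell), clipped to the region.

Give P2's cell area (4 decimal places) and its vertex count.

Area of P2's cell: 791.1173 (4 vertices)

1. box [0,59]×[0,50]: [(0, 0) (59, 0) (59, 50) (0, 50)]
2. ⊥bis P2·P0 via (22.51,25.965): [(0, 22.5136) (59, 31.5598) (59, 50) (0, 50)]  |A|=1354.8321
3. ⊥bis P2·P1 via (26.66,34.835): [(0, 22.5136) (9.0195, 23.8966) (51.1167, 50) (0, 50)]  |A|=791.1173
4. canonical 4-gon: [(0, 22.5136) (9.0195, 23.8966) (51.1167, 50) (0, 50)]
5. shoelace: 791.1173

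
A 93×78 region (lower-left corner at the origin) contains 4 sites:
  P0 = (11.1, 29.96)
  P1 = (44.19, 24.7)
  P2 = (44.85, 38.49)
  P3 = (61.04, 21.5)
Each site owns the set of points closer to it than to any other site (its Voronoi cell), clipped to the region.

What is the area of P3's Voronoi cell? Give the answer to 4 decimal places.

1. box [0,93]×[0,78]: [(0, 0) (93, 0) (93, 78) (0, 78)]
2. ⊥bis P3·P0 via (36.07,25.73): [(31.7113, 0) (93, 0) (93, 78) (44.9247, 78)]  |A|=4265.1974
3. ⊥bis P3·P1 via (52.615,23.1): [(48.2281, 0) (93, 0) (93, 78) (63.0411, 78)]  |A|=2914.5024
4. ⊥bis P3·P2 via (52.945,29.995): [(54.1408, 31.1345) (48.2281, 0) (93, 0) (93, 68.1639)]  |A|=2021.3736
5. canonical 4-gon: [(54.1408, 31.1345) (48.2281, 0) (93, 0) (93, 68.1639)]
6. shoelace: 2021.3736

Area of P3's cell: 2021.3736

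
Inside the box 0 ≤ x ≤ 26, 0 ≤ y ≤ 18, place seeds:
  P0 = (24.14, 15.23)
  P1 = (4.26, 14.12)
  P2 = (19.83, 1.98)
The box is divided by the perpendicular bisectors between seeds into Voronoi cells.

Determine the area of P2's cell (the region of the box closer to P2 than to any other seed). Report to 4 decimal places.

1. box [0,26]×[0,18]: [(0, 0) (26, 0) (26, 18) (0, 18)]
2. ⊥bis P2·P0 via (21.985,8.605): [(0, 15.7563) (0, 0) (26, 0) (26, 7.299)]  |A|=299.7194
3. ⊥bis P2·P1 via (12.045,8.05): [(14.4012, 11.0719) (5.7684, 0) (26, 0) (26, 7.299)]  |A|=154.331
4. canonical 4-gon: [(14.4012, 11.0719) (5.7684, 0) (26, 0) (26, 7.299)]
5. shoelace: 154.331

Area of P2's cell: 154.3310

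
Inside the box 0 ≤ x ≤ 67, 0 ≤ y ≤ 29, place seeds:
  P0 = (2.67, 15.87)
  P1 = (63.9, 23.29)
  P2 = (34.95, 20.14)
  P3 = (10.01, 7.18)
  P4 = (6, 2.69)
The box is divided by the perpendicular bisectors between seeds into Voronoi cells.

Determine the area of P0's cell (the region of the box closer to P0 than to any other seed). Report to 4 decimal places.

1. box [0,67]×[0,29]: [(0, 0) (67, 0) (67, 29) (0, 29)]
2. ⊥bis P0·P1 via (33.285,19.58): [(0, 0) (35.6578, 0) (32.1435, 29) (0, 29)]  |A|=983.1176
3. ⊥bis P0·P2 via (18.81,18.005): [(0, 0) (21.1917, 0) (17.3556, 29) (0, 29)]  |A|=558.9356
4. ⊥bis P0·P3 via (6.34,11.525): [(0, 6.1699) (18.3278, 21.6505) (17.3556, 29) (0, 29)]  |A|=272.99
5. ⊥bis P0·P4 via (4.335,9.28): [(0, 8.1847) (3.4034, 9.0446) (18.3278, 21.6505) (17.3556, 29) (0, 29)]  |A|=269.5613
6. canonical 5-gon: [(0, 8.1847) (3.4034, 9.0446) (18.3278, 21.6505) (17.3556, 29) (0, 29)]
7. shoelace: 269.5613

Area of P0's cell: 269.5613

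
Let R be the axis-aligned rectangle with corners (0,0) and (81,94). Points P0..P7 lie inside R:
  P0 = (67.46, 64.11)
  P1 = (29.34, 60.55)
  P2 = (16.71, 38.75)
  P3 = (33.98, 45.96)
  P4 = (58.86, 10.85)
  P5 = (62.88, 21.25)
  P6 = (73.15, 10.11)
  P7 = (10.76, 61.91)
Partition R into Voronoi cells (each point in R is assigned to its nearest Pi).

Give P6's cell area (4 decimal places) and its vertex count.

Area of P6's cell: 313.5196 (4 vertices)

1. box [0,81]×[0,94]: [(0, 0) (81, 0) (81, 94) (0, 94)]
2. ⊥bis P6·P0 via (70.305,37.11): [(0, 29.7019) (0, 0) (81, 0) (81, 38.2369)]  |A|=2751.5243
3. ⊥bis P6·P1 via (51.245,35.33): [(50.9458, 35.0701) (10.5683, 0) (81, 0) (81, 38.2369)]  |A|=1809.614
4. ⊥bis P6·P2 via (44.93,24.43): [(50.9458, 35.0701) (49.8433, 34.1126) (32.5332, 0) (81, 0) (81, 38.2369)]  |A|=1434.9746
5. ⊥bis P6·P3 via (53.565,28.035): [(60.9706, 36.1264) (38.2908, 11.3462) (32.5332, 0) (81, 0) (81, 38.2369)]  |A|=1315.7263
6. ⊥bis P6·P4 via (66.005,10.48): [(67.368, 36.8005) (65.4623, 0) (81, 0) (81, 38.2369)]  |A|=546.5209
7. ⊥bis P6·P5 via (68.015,15.68): [(66.187, 13.9948) (65.4623, 0) (81, 0) (81, 27.6509)]  |A|=313.5196
8. ⊥bis P6·P7 via (41.955,36.01): [(66.187, 13.9948) (65.4623, 0) (81, 0) (81, 27.6509)]  |A|=313.5196
9. canonical 4-gon: [(66.187, 13.9948) (65.4623, 0) (81, 0) (81, 27.6509)]
10. shoelace: 313.5196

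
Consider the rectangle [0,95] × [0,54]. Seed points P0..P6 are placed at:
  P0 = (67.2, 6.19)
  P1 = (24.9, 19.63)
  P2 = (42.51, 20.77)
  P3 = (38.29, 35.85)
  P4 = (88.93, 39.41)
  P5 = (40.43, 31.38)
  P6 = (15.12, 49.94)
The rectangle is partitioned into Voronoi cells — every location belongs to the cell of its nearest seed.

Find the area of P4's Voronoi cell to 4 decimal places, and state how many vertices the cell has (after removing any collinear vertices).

Area of P4's cell: 1004.5964 (5 vertices)

1. box [0,95]×[0,54]: [(0, 0) (95, 0) (95, 54) (0, 54)]
2. ⊥bis P4·P0 via (78.065,22.8): [(95, 11.7224) (95, 54) (30.3676, 54)]  |A|=1366.2506
3. ⊥bis P4·P1 via (56.915,29.52): [(54.1605, 38.4365) (95, 11.7224) (95, 54) (49.3527, 54)]  |A|=1218.5133
4. ⊥bis P4·P2 via (65.72,30.09): [(65.2924, 31.1549) (95, 11.7224) (95, 54) (56.1189, 54)]  |A|=1072.1047
5. ⊥bis P4·P3 via (63.61,37.63): [(63.8048, 34.8596) (65.2924, 31.1549) (95, 11.7224) (95, 54) (62.4592, 54)]  |A|=1011.427
6. ⊥bis P4·P5 via (64.68,35.395): [(63.0935, 44.9773) (65.3929, 31.0891) (95, 11.7224) (95, 54) (62.4592, 54)]  |A|=1004.5964
7. ⊥bis P4·P6 via (52.025,44.675): [(63.0935, 44.9773) (65.3929, 31.0891) (95, 11.7224) (95, 54) (62.4592, 54)]  |A|=1004.5964
8. canonical 5-gon: [(63.0935, 44.9773) (65.3929, 31.0891) (95, 11.7224) (95, 54) (62.4592, 54)]
9. shoelace: 1004.5964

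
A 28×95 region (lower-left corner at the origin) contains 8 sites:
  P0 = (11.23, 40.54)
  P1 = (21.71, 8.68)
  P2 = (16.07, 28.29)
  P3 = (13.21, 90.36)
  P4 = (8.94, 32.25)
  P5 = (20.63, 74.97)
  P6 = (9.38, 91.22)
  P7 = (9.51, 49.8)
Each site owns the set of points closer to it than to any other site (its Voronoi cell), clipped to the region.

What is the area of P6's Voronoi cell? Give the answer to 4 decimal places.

1. box [0,28]×[0,95]: [(0, 0) (28, 0) (28, 95) (0, 95)]
2. ⊥bis P6·P0 via (10.305,65.88): [(0, 65.5038) (28, 66.5259) (28, 95) (0, 95)]  |A|=811.5833
3. ⊥bis P6·P1 via (15.545,49.95): [(0, 65.5038) (28, 66.5259) (28, 95) (0, 95)]  |A|=811.5833
4. ⊥bis P6·P2 via (12.725,59.755): [(0, 65.5038) (28, 66.5259) (28, 95) (0, 95)]  |A|=811.5833
5. ⊥bis P6·P3 via (11.295,90.79): [(0, 65.5038) (5.6636, 65.7106) (12.2403, 95) (0, 95)]  |A|=262.7832
6. ⊥bis P6·P4 via (9.16,61.735): [(0, 65.5038) (5.6636, 65.7106) (12.2403, 95) (0, 95)]  |A|=262.7832
7. ⊥bis P6·P5 via (15.005,83.095): [(0, 72.7069) (8.5662, 78.6374) (12.2403, 95) (0, 95)]  |A|=195.6255
8. ⊥bis P6·P7 via (9.445,70.51): [(0, 72.7069) (8.5662, 78.6374) (12.2403, 95) (0, 95)]  |A|=195.6255
9. canonical 4-gon: [(0, 72.7069) (8.5662, 78.6374) (12.2403, 95) (0, 95)]
10. shoelace: 195.6255

Area of P6's cell: 195.6255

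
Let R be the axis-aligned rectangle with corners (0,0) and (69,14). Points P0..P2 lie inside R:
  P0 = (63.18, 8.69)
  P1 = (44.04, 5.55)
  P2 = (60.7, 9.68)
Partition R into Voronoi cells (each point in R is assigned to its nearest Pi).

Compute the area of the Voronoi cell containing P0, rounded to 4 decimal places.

Area of P0's cell: 111.0513

1. box [0,69]×[0,14]: [(0, 0) (69, 0) (69, 14) (0, 14)]
2. ⊥bis P0·P1 via (53.61,7.12): [(54.7781, 0) (69, 0) (69, 14) (52.4813, 14)]  |A|=215.1844
3. ⊥bis P0·P2 via (61.94,9.185): [(58.2734, 0) (69, 0) (69, 14) (63.8621, 14)]  |A|=111.0513
4. canonical 4-gon: [(58.2734, 0) (69, 0) (69, 14) (63.8621, 14)]
5. shoelace: 111.0513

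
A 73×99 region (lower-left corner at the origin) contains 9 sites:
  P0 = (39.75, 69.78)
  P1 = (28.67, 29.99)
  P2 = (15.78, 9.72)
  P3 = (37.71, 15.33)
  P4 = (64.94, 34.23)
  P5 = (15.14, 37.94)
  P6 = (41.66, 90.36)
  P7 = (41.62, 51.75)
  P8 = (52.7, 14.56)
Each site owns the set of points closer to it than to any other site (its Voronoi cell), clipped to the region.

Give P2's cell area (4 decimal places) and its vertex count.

Area of P2's cell: 614.7723 (5 vertices)

1. box [0,73]×[0,99]: [(0, 0) (73, 0) (73, 99) (0, 99)]
2. ⊥bis P2·P0 via (27.765,39.75): [(0, 50.831) (0, 0) (73, 0) (73, 21.6967)]  |A|=2647.2613
3. ⊥bis P2·P1 via (22.225,19.855): [(0, 33.9882) (0, 0) (53.4477, 0)]  |A|=908.2963
4. ⊥bis P2·P3 via (26.745,12.525): [(25.3837, 17.8463) (0, 33.9882) (0, 0) (29.9491, 0)]  |A|=698.6141
5. ⊥bis P2·P4 via (40.36,21.975): [(25.3837, 17.8463) (0, 33.9882) (0, 0) (29.9491, 0)]  |A|=698.6141
6. ⊥bis P2·P5 via (15.46,23.83): [(25.3837, 17.8463) (15.9565, 23.8413) (0, 23.4794) (0, 0) (29.9491, 0)]  |A|=614.7723
7. ⊥bis P2·P6 via (28.72,50.04): [(25.3837, 17.8463) (15.9565, 23.8413) (0, 23.4794) (0, 0) (29.9491, 0)]  |A|=614.7723
8. ⊥bis P2·P7 via (28.7,30.735): [(25.3837, 17.8463) (15.9565, 23.8413) (0, 23.4794) (0, 0) (29.9491, 0)]  |A|=614.7723
9. ⊥bis P2·P8 via (34.24,12.14): [(25.3837, 17.8463) (15.9565, 23.8413) (0, 23.4794) (0, 0) (29.9491, 0)]  |A|=614.7723
10. canonical 5-gon: [(25.3837, 17.8463) (15.9565, 23.8413) (0, 23.4794) (0, 0) (29.9491, 0)]
11. shoelace: 614.7723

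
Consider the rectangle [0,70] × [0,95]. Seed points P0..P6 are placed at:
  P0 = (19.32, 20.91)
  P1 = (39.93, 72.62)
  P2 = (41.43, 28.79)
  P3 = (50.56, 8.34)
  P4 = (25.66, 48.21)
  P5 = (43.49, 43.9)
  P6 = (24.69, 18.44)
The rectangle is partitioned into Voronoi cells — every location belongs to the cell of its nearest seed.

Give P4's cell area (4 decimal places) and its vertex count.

1. box [0,70]×[0,95]: [(0, 0) (70, 0) (70, 95) (0, 95)]
2. ⊥bis P4·P0 via (22.49,34.56): [(0, 39.783) (70, 23.5265) (70, 95) (0, 95)]  |A|=4434.1677
3. ⊥bis P4·P1 via (32.795,60.415): [(0, 79.5868) (0, 39.783) (70, 23.5265) (70, 38.6651)]  |A|=1922.9852
4. ⊥bis P4·P2 via (33.545,38.5): [(48.9222, 50.9871) (0, 79.5868) (0, 39.783) (27.3136, 33.4398)]  |A|=1281.8208
5. ⊥bis P4·P3 via (38.11,28.275): [(48.9222, 50.9871) (0, 79.5868) (0, 39.783) (27.3136, 33.4398)]  |A|=1281.8208
6. ⊥bis P4·P5 via (34.575,46.055): [(32.5543, 37.6955) (37.396, 57.7253) (0, 79.5868) (0, 39.783) (27.3136, 33.4398)]  |A|=1150.0748
7. ⊥bis P4·P6 via (25.175,33.325): [(32.5543, 37.6955) (37.396, 57.7253) (0, 79.5868) (0, 39.783) (27.3136, 33.4398)]  |A|=1150.0748
8. canonical 5-gon: [(32.5543, 37.6955) (37.396, 57.7253) (0, 79.5868) (0, 39.783) (27.3136, 33.4398)]
9. shoelace: 1150.0748

Area of P4's cell: 1150.0748 (5 vertices)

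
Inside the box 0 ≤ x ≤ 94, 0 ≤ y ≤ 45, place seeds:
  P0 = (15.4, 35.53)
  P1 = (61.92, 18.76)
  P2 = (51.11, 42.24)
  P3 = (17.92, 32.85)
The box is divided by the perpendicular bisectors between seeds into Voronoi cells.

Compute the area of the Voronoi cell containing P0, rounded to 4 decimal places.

1. box [0,94]×[0,45]: [(0, 0) (94, 0) (94, 45) (0, 45)]
2. ⊥bis P0·P1 via (38.66,27.145): [(0, 0) (28.8745, 0) (45.0966, 45) (0, 45)]  |A|=1664.3486
3. ⊥bis P0·P2 via (33.255,38.885): [(0, 0) (28.8745, 0) (36.5571, 21.3115) (32.106, 45) (0, 45)]  |A|=1510.4852
4. ⊥bis P0·P3 via (16.66,34.19): [(0, 18.5246) (28.1563, 45) (0, 45)]  |A|=372.7249
5. canonical 3-gon: [(0, 18.5246) (28.1563, 45) (0, 45)]
6. shoelace: 372.7249

Area of P0's cell: 372.7249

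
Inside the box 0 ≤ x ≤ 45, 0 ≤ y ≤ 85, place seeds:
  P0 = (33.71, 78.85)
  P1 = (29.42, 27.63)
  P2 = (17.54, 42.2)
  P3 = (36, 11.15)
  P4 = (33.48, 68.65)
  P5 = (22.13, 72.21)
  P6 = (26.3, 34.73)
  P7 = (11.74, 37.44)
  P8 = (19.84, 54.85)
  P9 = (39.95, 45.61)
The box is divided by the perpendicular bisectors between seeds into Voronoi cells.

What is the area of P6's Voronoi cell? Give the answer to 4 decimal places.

Area of P6's cell: 176.4471

1. box [0,45]×[0,85]: [(0, 0) (45, 0) (45, 85) (0, 85)]
2. ⊥bis P6·P0 via (30.005,56.79): [(0, 61.8294) (0, 0) (45, 0) (45, 54.2716)]  |A|=2612.2713
3. ⊥bis P6·P1 via (27.86,31.18): [(0, 61.8294) (0, 18.9373) (45, 38.7119) (45, 54.2716)]  |A|=1315.1634
4. ⊥bis P6·P2 via (21.92,38.465): [(36.6017, 55.6821) (8.425, 22.6396) (45, 38.7119) (45, 54.2716)]  |A|=443.169
5. ⊥bis P6·P3 via (31.15,22.94): [(36.6017, 55.6821) (8.425, 22.6396) (45, 38.7119) (45, 54.2716)]  |A|=443.169
6. ⊥bis P6·P4 via (29.89,51.69): [(32.6918, 51.0969) (8.425, 22.6396) (45, 38.7119) (45, 48.4916)]  |A|=385.5871
7. ⊥bis P6·P5 via (24.215,53.47): [(32.6918, 51.0969) (8.425, 22.6396) (45, 38.7119) (45, 48.4916)]  |A|=385.5871
8. ⊥bis P6·P7 via (19.02,36.085): [(32.6918, 51.0969) (18.777, 34.7792) (17.2383, 26.5124) (45, 38.7119) (45, 48.4916)]  |A|=352.1381
9. ⊥bis P6·P8 via (23.07,44.79): [(38.7315, 49.8185) (28.9135, 46.6662) (18.777, 34.7792) (17.2383, 26.5124) (45, 38.7119) (45, 48.4916)]  |A|=336.3427
10. ⊥bis P6·P9 via (33.125,40.17): [(28.414, 46.0804) (18.777, 34.7792) (17.2383, 26.5124) (37.0661, 35.2255)]  |A|=176.4471
11. canonical 4-gon: [(28.414, 46.0804) (18.777, 34.7792) (17.2383, 26.5124) (37.0661, 35.2255)]
12. shoelace: 176.4471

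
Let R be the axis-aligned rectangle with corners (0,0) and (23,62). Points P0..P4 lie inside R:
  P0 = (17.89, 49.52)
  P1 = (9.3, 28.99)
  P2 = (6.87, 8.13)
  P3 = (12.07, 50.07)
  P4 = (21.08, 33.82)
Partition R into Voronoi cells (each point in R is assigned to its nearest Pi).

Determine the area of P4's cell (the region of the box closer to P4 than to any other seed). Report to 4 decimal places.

1. box [0,23]×[0,62]: [(0, 0) (23, 0) (23, 62) (0, 62)]
2. ⊥bis P4·P0 via (19.485,41.67): [(0, 37.7109) (0, 0) (23, 0) (23, 42.3842)]  |A|=921.0941
3. ⊥bis P4·P1 via (15.19,31.405): [(11.6351, 40.075) (23, 12.357) (23, 42.3842)]  |A|=170.6274
4. ⊥bis P4·P2 via (13.975,20.975): [(11.6351, 40.075) (21.0772, 17.0465) (23, 15.983) (23, 42.3842)]  |A|=167.1414
5. ⊥bis P4·P3 via (16.575,41.945): [(14.1089, 40.5777) (11.9254, 39.367) (21.0772, 17.0465) (23, 15.983) (23, 42.3842)]  |A|=166.1927
6. canonical 5-gon: [(14.1089, 40.5777) (11.9254, 39.367) (21.0772, 17.0465) (23, 15.983) (23, 42.3842)]
7. shoelace: 166.1927

Area of P4's cell: 166.1927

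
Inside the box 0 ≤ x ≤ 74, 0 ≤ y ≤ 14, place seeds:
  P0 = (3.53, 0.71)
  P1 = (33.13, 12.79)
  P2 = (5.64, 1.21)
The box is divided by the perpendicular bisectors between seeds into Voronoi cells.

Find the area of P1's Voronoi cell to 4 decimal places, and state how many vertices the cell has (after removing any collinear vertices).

1. box [0,74]×[0,14]: [(0, 0) (74, 0) (74, 14) (0, 14)]
2. ⊥bis P1·P0 via (18.33,6.75): [(21.0847, 0) (74, 0) (74, 14) (15.3712, 14)]  |A|=780.8084
3. ⊥bis P1·P2 via (19.385,7): [(22.3337, 0) (74, 0) (74, 14) (16.4363, 14)]  |A|=764.61
4. canonical 4-gon: [(22.3337, 0) (74, 0) (74, 14) (16.4363, 14)]
5. shoelace: 764.61

Area of P1's cell: 764.6100 (4 vertices)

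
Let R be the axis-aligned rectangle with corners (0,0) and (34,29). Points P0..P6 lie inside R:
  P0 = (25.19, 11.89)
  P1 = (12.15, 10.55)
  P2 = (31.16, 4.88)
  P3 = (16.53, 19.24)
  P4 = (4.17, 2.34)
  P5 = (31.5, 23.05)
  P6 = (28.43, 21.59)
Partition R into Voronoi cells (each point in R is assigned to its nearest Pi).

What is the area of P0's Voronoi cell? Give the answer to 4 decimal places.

1. box [0,34]×[0,29]: [(0, 0) (34, 0) (34, 29) (0, 29)]
2. ⊥bis P0·P1 via (18.67,11.22): [(19.823, 0) (34, 0) (34, 29) (16.8429, 29)]  |A|=454.3446
3. ⊥bis P0·P2 via (28.175,8.385): [(19.7028, 1.1697) (34, 13.3458) (34, 29) (16.8429, 29)]  |A|=350.6491
4. ⊥bis P0·P3 via (20.86,15.565): [(18.5082, 12.7941) (19.7028, 1.1697) (34, 13.3458) (34, 29) (32.2627, 29)]  |A|=225.7034
5. ⊥bis P0·P4 via (14.68,7.115): [(18.5082, 12.7941) (19.7028, 1.1697) (34, 13.3458) (34, 29) (32.2627, 29)]  |A|=225.7034
6. ⊥bis P0·P5 via (28.345,17.47): [(24.3797, 19.712) (18.5082, 12.7941) (19.7028, 1.1697) (34, 13.3458) (34, 14.2726)]  |A|=146.7943
7. ⊥bis P0·P6 via (26.81,16.74): [(33.7156, 14.4334) (22.9512, 18.0289) (18.5082, 12.7941) (19.7028, 1.1697) (34, 13.3458) (34, 14.2726)]  |A|=135.1673
8. canonical 6-gon: [(33.7156, 14.4334) (22.9512, 18.0289) (18.5082, 12.7941) (19.7028, 1.1697) (34, 13.3458) (34, 14.2726)]
9. shoelace: 135.1673

Area of P0's cell: 135.1673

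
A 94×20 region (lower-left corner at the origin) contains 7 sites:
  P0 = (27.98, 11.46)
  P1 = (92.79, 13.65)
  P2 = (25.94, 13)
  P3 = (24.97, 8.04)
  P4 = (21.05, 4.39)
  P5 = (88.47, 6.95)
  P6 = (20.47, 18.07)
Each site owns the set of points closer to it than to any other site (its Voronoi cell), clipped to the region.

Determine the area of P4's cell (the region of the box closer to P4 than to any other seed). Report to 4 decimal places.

1. box [0,94]×[0,20]: [(0, 0) (94, 0) (94, 20) (0, 20)]
2. ⊥bis P4·P0 via (24.515,7.925): [(0, 0) (32.6001, 0) (12.1961, 20) (0, 20)]  |A|=447.9616
3. ⊥bis P4·P1 via (56.92,9.02): [(0, 0) (32.6001, 0) (12.1961, 20) (0, 20)]  |A|=447.9616
4. ⊥bis P4·P2 via (23.495,8.695): [(0, 0) (32.6001, 0) (24.0524, 8.3784) (3.5899, 20) (0, 20)]  |A|=397.9529
5. ⊥bis P4·P3 via (23.01,6.215): [(0, 0) (28.7969, 0) (17.5647, 12.0631) (3.5899, 20) (0, 20)]  |A|=363.5832
6. ⊥bis P4·P5 via (54.76,5.67): [(0, 0) (28.7969, 0) (17.5647, 12.0631) (3.5899, 20) (0, 20)]  |A|=363.5832
7. ⊥bis P4·P6 via (20.76,11.23): [(0, 10.3498) (0, 0) (28.7969, 0) (18.4323, 11.1313)]  |A|=255.6594
8. canonical 4-gon: [(0, 10.3498) (0, 0) (28.7969, 0) (18.4323, 11.1313)]
9. shoelace: 255.6594

Area of P4's cell: 255.6594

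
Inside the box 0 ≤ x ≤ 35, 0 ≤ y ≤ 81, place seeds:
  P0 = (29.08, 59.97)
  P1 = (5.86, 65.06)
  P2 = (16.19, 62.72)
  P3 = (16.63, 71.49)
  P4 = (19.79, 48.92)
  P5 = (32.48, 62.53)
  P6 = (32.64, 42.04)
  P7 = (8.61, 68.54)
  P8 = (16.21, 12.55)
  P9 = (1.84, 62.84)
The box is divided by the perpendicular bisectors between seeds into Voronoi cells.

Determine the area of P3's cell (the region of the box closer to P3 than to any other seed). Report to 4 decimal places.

1. box [0,35]×[0,81]: [(0, 0) (35, 0) (35, 81) (0, 81)]
2. ⊥bis P3·P0 via (22.855,65.73): [(0, 41.0299) (35, 78.8555) (35, 81) (0, 81)]  |A|=737.0057
3. ⊥bis P3·P1 via (11.245,68.275): [(16.7218, 59.1016) (35, 78.8555) (35, 81) (3.6478, 81)]  |A|=362.8801
4. ⊥bis P3·P2 via (16.41,67.105): [(11.8056, 67.336) (23.7849, 66.735) (35, 78.8555) (35, 81) (3.6478, 81)]  |A|=315.0364
5. ⊥bis P3·P4 via (18.21,60.205): [(11.8056, 67.336) (23.7849, 66.735) (35, 78.8555) (35, 81) (3.6478, 81)]  |A|=315.0364
6. ⊥bis P3·P5 via (24.555,67.01): [(11.8056, 67.336) (23.7849, 66.735) (25.3647, 68.4423) (32.4635, 81) (3.6478, 81)]  |A|=288.7786
7. ⊥bis P3·P6 via (24.635,56.765): [(11.8056, 67.336) (23.7849, 66.735) (25.3647, 68.4423) (32.4635, 81) (3.6478, 81)]  |A|=288.7786
8. ⊥bis P3·P7 via (12.62,70.015): [(13.6393, 67.244) (23.7849, 66.735) (25.3647, 68.4423) (32.4635, 81) (8.5794, 81)]  |A|=242.707
9. ⊥bis P3·P8 via (16.42,42.02): [(13.6393, 67.244) (23.7849, 66.735) (25.3647, 68.4423) (32.4635, 81) (8.5794, 81)]  |A|=242.707
10. ⊥bis P3·P9 via (9.235,67.165): [(13.6393, 67.244) (23.7849, 66.735) (25.3647, 68.4423) (32.4635, 81) (8.5794, 81)]  |A|=242.707
11. canonical 5-gon: [(13.6393, 67.244) (23.7849, 66.735) (25.3647, 68.4423) (32.4635, 81) (8.5794, 81)]
12. shoelace: 242.707

Area of P3's cell: 242.7070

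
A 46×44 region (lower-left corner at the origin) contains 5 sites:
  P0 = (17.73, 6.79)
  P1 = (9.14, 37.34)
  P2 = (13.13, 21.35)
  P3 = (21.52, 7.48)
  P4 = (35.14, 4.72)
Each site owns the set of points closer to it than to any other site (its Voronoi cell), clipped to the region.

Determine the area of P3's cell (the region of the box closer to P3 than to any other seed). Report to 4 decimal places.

Area of P3's cell: 184.1589

1. box [0,46]×[0,44]: [(0, 0) (46, 0) (46, 44) (0, 44)]
2. ⊥bis P3·P0 via (19.625,7.135): [(20.924, 0) (46, 0) (46, 44) (12.9134, 44)]  |A|=1279.5769
3. ⊥bis P3·P1 via (15.33,22.41): [(16.7378, 22.9937) (20.924, 0) (46, 0) (46, 35.1258)]  |A|=802.2244
4. ⊥bis P3·P2 via (17.325,14.415): [(18.2029, 14.9461) (20.924, 0) (46, 0) (46, 31.7606)]  |A|=628.8194
5. ⊥bis P3·P4 via (28.33,6.1): [(31.7878, 23.1636) (18.2029, 14.9461) (20.924, 0) (27.0939, 0)]  |A|=184.1589
6. canonical 4-gon: [(31.7878, 23.1636) (18.2029, 14.9461) (20.924, 0) (27.0939, 0)]
7. shoelace: 184.1589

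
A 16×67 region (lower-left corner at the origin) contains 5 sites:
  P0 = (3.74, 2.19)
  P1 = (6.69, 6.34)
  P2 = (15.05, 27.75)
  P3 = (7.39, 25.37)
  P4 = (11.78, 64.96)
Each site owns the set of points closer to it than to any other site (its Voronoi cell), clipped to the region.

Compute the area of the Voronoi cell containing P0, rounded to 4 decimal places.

1. box [0,16]×[0,67]: [(0, 0) (16, 0) (16, 67) (0, 67)]
2. ⊥bis P0·P1 via (5.215,4.265): [(0, 7.972) (0, 0) (11.2149, 0)]  |A|=44.7029
3. ⊥bis P0·P2 via (9.395,14.97): [(0, 7.972) (0, 0) (11.2149, 0)]  |A|=44.7029
4. ⊥bis P0·P3 via (5.565,13.78): [(0, 7.972) (0, 0) (11.2149, 0)]  |A|=44.7029
5. ⊥bis P0·P4 via (7.76,33.575): [(0, 7.972) (0, 0) (11.2149, 0)]  |A|=44.7029
6. canonical 3-gon: [(0, 7.972) (0, 0) (11.2149, 0)]
7. shoelace: 44.7029

Area of P0's cell: 44.7029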